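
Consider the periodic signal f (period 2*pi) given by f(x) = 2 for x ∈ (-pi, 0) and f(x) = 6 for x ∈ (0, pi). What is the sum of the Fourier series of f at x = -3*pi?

4

x = -3*pi differs from x = -pi by -1 full period(s), and the series is 2*pi-periodic.
At x = -pi the one-sided limits are f(-pi^-) = 6 and f(-pi^+) = 2.
By Dirichlet's theorem the series converges to their average, [(6) + (2)]/2 = 4.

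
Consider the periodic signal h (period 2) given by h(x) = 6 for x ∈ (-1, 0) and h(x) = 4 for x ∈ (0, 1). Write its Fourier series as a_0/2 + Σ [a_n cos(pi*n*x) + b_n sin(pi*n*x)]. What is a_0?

10

a_0 = ∫_{-1}^{1} h(x) dx = 10.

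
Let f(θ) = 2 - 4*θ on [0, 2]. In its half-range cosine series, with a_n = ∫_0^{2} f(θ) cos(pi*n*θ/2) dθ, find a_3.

32/(9*pi**2)

a_3 = ∫_0^{2} (2 - 4*θ) cos(3*pi*θ/2) dθ.
Integrating by parts (boundary term plus one more integral), an antiderivative of (2 - 4*θ) cos(3*pi*θ/2) is -8*θ*sin(3*pi*θ/2)/(3*pi) + 4*sin(3*pi*θ/2)/(3*pi) - 16*cos(3*pi*θ/2)/(9*pi**2); evaluating from 0 to 2: ∫_{0}^{2} (2 - 4*θ) cos(3*pi*θ/2) dθ = (16/(9*pi**2)) - (-16/(9*pi**2)) = 32/(9*pi**2).
Hence a_3 = 32/(9*pi**2).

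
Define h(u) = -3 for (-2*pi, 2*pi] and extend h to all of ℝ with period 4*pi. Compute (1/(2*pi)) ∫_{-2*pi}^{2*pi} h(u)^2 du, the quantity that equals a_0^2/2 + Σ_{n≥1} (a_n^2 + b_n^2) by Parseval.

(1/(2*pi)) ∫_{-2*pi}^{2*pi} h(u)^2 du = (1/(2*pi)) · (36*pi) = 18.

18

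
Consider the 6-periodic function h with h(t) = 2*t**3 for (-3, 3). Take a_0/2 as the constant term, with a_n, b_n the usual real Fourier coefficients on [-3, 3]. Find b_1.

b_1 = 1/3 ∫_{-3}^{3} h(t) sin(pi*t/3) dt.
h is odd and sin(pi*t/3) is odd, so the integrand is even and b_1 = 2/3 ∫_0^{3} h(t) sin(pi*t/3) dt.
Integrating by parts three times (tabular method), an antiderivative of (2*t**3) sin(pi*t/3) is -6*t**3*cos(pi*t/3)/pi + 54*t**2*sin(pi*t/3)/pi**2 + 324*t*cos(pi*t/3)/pi**3 - 972*sin(pi*t/3)/pi**4; evaluating from 0 to 3: ∫_{0}^{3} (2*t**3) sin(pi*t/3) dt = (-972/pi**3 + 162/pi) - (0) = -972/pi**3 + 162/pi.
Hence b_1 = (2/3)·(-972/pi**3 + 162/pi) = -648/pi**3 + 108/pi.

-648/pi**3 + 108/pi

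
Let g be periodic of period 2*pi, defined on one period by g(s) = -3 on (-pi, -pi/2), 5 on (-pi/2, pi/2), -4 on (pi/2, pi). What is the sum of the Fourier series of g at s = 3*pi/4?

-4

g is continuous at s = 3*pi/4 with value -4, so the series converges to -4 there.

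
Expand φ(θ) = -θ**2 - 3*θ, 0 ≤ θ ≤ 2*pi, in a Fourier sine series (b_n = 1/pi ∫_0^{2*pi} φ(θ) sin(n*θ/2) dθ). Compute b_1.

-8*pi - 12 + 32/pi

b_1 = 1/pi ∫_0^{2*pi} (-θ**2 - 3*θ) sin(θ/2) dθ.
Integrating by parts twice (tabular method), an antiderivative of (-θ**2 - 3*θ) sin(θ/2) is 2*θ**2*cos(θ/2) - 8*θ*sin(θ/2) + 6*θ*cos(θ/2) - 12*sin(θ/2) - 16*cos(θ/2); evaluating from 0 to 2*pi: ∫_{0}^{2*pi} (-θ**2 - 3*θ) sin(θ/2) dθ = (-8*pi**2 - 12*pi + 16) - (-16) = -8*pi**2 - 12*pi + 32.
Hence b_1 = (1/pi)·(-8*pi**2 - 12*pi + 32) = -8*pi - 12 + 32/pi.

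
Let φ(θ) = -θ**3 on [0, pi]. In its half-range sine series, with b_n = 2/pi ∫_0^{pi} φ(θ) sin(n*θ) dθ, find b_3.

b_3 = 2/pi ∫_0^{pi} (-θ**3) sin(3*θ) dθ.
Integrating by parts three times (tabular method), an antiderivative of (-θ**3) sin(3*θ) is θ**3*cos(3*θ)/3 - θ**2*sin(3*θ)/3 - 2*θ*cos(3*θ)/9 + 2*sin(3*θ)/27; evaluating from 0 to pi: ∫_{0}^{pi} (-θ**3) sin(3*θ) dθ = (pi*(2 - 3*pi**2)/9) - (0) = pi*(2 - 3*pi**2)/9.
Hence b_3 = (2/pi)·(pi*(2 - 3*pi**2)/9) = 4/9 - 2*pi**2/3.

4/9 - 2*pi**2/3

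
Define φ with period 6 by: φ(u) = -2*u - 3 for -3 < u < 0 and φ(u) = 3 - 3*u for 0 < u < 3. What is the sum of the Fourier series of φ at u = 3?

At u = 3 the one-sided limits are φ(3^-) = -6 and φ(3^+) = 3.
By Dirichlet's theorem the series converges to their average, [(-6) + (3)]/2 = -3/2.

-3/2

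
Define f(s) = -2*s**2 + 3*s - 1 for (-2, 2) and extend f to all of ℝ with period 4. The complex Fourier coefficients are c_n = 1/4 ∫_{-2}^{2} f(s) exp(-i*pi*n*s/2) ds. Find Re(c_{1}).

Since f is real-valued, Re(c_{1}) = 1/4 ∫_{-2}^{2} f(s) cos(pi*s/2) ds = a_{1}/2.
Integrating by parts twice (tabular method), an antiderivative of (-2*s**2 + 3*s - 1) cos(pi*s/2) is -4*s**2*sin(pi*s/2)/pi + 6*s*sin(pi*s/2)/pi - 16*s*cos(pi*s/2)/pi**2 - 2*sin(pi*s/2)/pi + 32*sin(pi*s/2)/pi**3 + 12*cos(pi*s/2)/pi**2; evaluating from -2 to 2: ∫_{-2}^{2} (-2*s**2 + 3*s - 1) cos(pi*s/2) ds = (20/pi**2) - (-44/pi**2) = 64/pi**2.
Hence Re(c_{1}) = (1/4)·(64/pi**2) = 16/pi**2.

16/pi**2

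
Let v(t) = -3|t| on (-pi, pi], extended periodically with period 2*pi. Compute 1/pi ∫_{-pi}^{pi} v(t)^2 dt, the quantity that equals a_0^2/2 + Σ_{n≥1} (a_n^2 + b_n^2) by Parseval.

1/pi ∫_{-pi}^{pi} v(t)^2 dt = 1/pi · (6*pi**3) = 6*pi**2.

6*pi**2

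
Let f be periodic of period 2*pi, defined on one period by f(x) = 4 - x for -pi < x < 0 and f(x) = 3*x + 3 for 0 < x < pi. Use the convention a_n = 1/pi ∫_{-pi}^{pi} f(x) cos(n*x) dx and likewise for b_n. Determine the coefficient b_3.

b_3 = 1/pi ∫_{-pi}^{pi} f(x) sin(3*x) dx.
Split the integral at the breakpoints.
Integrating by parts (boundary term plus one more integral), an antiderivative of (4 - x) sin(3*x) is x*cos(3*x)/3 - sin(3*x)/9 - 4*cos(3*x)/3; evaluating from -pi to 0: ∫_{-pi}^{0} (4 - x) sin(3*x) dx = (-4/3) - (pi/3 + 4/3) = -8/3 - pi/3.
Integrating by parts (boundary term plus one more integral), an antiderivative of (3*x + 3) sin(3*x) is -x*cos(3*x) + sin(3*x)/3 - cos(3*x); evaluating from 0 to pi: ∫_{0}^{pi} (3*x + 3) sin(3*x) dx = (1 + pi) - (-1) = 2 + pi.
Summing the pieces and multiplying by (1/pi) gives b_3 = 2*(-1 + pi)/(3*pi).

2*(-1 + pi)/(3*pi)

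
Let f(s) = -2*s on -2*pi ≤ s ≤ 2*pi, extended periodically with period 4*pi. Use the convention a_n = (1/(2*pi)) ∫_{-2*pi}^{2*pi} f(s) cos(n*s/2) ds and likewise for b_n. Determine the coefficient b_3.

-8/3

b_3 = (1/(2*pi)) ∫_{-2*pi}^{2*pi} f(s) sin(3*s/2) ds.
f is odd and sin(3*s/2) is odd, so the integrand is even and b_3 = 1/pi ∫_0^{2*pi} f(s) sin(3*s/2) ds.
Integrating by parts (boundary term plus one more integral), an antiderivative of (-2*s) sin(3*s/2) is 4*s*cos(3*s/2)/3 - 8*sin(3*s/2)/9; evaluating from 0 to 2*pi: ∫_{0}^{2*pi} (-2*s) sin(3*s/2) ds = (-8*pi/3) - (0) = -8*pi/3.
Hence b_3 = (1/pi)·(-8*pi/3) = -8/3.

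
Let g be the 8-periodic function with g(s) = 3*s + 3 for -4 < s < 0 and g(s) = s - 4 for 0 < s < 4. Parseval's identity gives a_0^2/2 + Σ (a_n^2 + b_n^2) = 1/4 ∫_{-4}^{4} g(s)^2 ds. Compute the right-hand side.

79/3

1/4 ∫_{-4}^{4} g(s)^2 ds = 1/4 · (316/3) = 79/3.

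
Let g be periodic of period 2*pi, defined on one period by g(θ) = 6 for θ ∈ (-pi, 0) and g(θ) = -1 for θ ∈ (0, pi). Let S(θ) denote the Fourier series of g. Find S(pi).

5/2

θ = pi differs from θ = -pi by 1 full period(s), and the series is 2*pi-periodic.
At θ = -pi the one-sided limits are g(-pi^-) = -1 and g(-pi^+) = 6.
By Dirichlet's theorem the series converges to their average, [(-1) + (6)]/2 = 5/2.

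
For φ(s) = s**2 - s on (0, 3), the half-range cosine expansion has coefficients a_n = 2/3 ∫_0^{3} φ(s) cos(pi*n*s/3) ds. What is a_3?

-8/(3*pi**2)

a_3 = 2/3 ∫_0^{3} (s**2 - s) cos(pi*s) ds.
Integrating by parts twice (tabular method), an antiderivative of (s**2 - s) cos(pi*s) is s**2*sin(pi*s)/pi - s*sin(pi*s)/pi + 2*s*cos(pi*s)/pi**2 - 2*sin(pi*s)/pi**3 - cos(pi*s)/pi**2; evaluating from 0 to 3: ∫_{0}^{3} (s**2 - s) cos(pi*s) ds = (-5/pi**2) - (-1/pi**2) = -4/pi**2.
Hence a_3 = (2/3)·(-4/pi**2) = -8/(3*pi**2).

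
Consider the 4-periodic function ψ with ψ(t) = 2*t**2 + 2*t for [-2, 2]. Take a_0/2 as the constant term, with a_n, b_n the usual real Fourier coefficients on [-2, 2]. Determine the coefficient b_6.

-4/(3*pi)

b_6 = 1/2 ∫_{-2}^{2} ψ(t) sin(3*pi*t) dt.
Integrating by parts twice (tabular method), an antiderivative of (2*t**2 + 2*t) sin(3*pi*t) is -2*t**2*cos(3*pi*t)/(3*pi) + 4*t*sin(3*pi*t)/(9*pi**2) - 2*t*cos(3*pi*t)/(3*pi) + 2*sin(3*pi*t)/(9*pi**2) + 4*cos(3*pi*t)/(27*pi**3); evaluating from -2 to 2: ∫_{-2}^{2} (2*t**2 + 2*t) sin(3*pi*t) dt = (-4/pi + 4/(27*pi**3)) - (4*(1 - 9*pi**2)/(27*pi**3)) = -8/(3*pi).
Hence b_6 = (1/2)·(-8/(3*pi)) = -4/(3*pi).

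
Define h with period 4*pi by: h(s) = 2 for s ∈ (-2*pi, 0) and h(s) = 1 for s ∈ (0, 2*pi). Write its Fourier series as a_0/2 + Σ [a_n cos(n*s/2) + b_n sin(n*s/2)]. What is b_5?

b_5 = (1/(2*pi)) ∫_{-2*pi}^{2*pi} h(s) sin(5*s/2) ds.
Split the integral at the breakpoints.
Directly, an antiderivative of (2) sin(5*s/2) is -4*cos(5*s/2)/5; evaluating from -2*pi to 0: ∫_{-2*pi}^{0} (2) sin(5*s/2) ds = (-4/5) - (4/5) = -8/5.
Directly, an antiderivative of (1) sin(5*s/2) is -2*cos(5*s/2)/5; evaluating from 0 to 2*pi: ∫_{0}^{2*pi} (1) sin(5*s/2) ds = (2/5) - (-2/5) = 4/5.
Summing the pieces and multiplying by (1/(2*pi)) gives b_5 = -2/(5*pi).

-2/(5*pi)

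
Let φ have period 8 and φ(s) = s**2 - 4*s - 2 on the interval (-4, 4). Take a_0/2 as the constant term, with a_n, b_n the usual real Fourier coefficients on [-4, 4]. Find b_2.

16/pi

b_2 = 1/4 ∫_{-4}^{4} φ(s) sin(pi*s/2) ds.
Integrating by parts twice (tabular method), an antiderivative of (s**2 - 4*s - 2) sin(pi*s/2) is -2*s**2*cos(pi*s/2)/pi + 8*s*sin(pi*s/2)/pi**2 + 8*s*cos(pi*s/2)/pi - 16*sin(pi*s/2)/pi**2 + 16*cos(pi*s/2)/pi**3 + 4*cos(pi*s/2)/pi; evaluating from -4 to 4: ∫_{-4}^{4} (s**2 - 4*s - 2) sin(pi*s/2) ds = (16/pi**3 + 4/pi) - (-60/pi + 16/pi**3) = 64/pi.
Hence b_2 = (1/4)·(64/pi) = 16/pi.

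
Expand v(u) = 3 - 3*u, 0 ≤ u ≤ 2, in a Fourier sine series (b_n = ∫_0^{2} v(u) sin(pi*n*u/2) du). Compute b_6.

2/pi

b_6 = ∫_0^{2} (3 - 3*u) sin(3*pi*u) du.
Integrating by parts (boundary term plus one more integral), an antiderivative of (3 - 3*u) sin(3*pi*u) is u*cos(3*pi*u)/pi - sin(3*pi*u)/(3*pi**2) - cos(3*pi*u)/pi; evaluating from 0 to 2: ∫_{0}^{2} (3 - 3*u) sin(3*pi*u) du = (1/pi) - (-1/pi) = 2/pi.
Hence b_6 = 2/pi.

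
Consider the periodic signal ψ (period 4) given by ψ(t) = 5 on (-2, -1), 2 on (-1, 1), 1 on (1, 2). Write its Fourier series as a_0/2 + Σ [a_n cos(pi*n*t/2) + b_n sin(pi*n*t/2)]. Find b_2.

4/pi

b_2 = 1/2 ∫_{-2}^{2} ψ(t) sin(pi*t) dt.
Split the integral at the breakpoints.
Directly, an antiderivative of (5) sin(pi*t) is -5*cos(pi*t)/pi; evaluating from -2 to -1: ∫_{-2}^{-1} (5) sin(pi*t) dt = (5/pi) - (-5/pi) = 10/pi.
Directly, an antiderivative of (2) sin(pi*t) is -2*cos(pi*t)/pi; evaluating from -1 to 1: ∫_{-1}^{1} (2) sin(pi*t) dt = (2/pi) - (2/pi) = 0.
Directly, an antiderivative of (1) sin(pi*t) is -cos(pi*t)/pi; evaluating from 1 to 2: ∫_{1}^{2} (1) sin(pi*t) dt = (-1/pi) - (1/pi) = -2/pi.
Summing the pieces and multiplying by (1/2) gives b_2 = 4/pi.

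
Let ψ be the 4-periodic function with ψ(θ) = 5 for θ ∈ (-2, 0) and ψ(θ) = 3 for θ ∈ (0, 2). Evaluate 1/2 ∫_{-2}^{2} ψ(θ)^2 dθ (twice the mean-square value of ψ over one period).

1/2 ∫_{-2}^{2} ψ(θ)^2 dθ = 1/2 · (68) = 34.

34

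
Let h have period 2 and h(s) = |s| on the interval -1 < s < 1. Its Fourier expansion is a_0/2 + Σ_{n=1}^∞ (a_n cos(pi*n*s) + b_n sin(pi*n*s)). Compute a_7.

a_7 = ∫_{-1}^{1} h(s) cos(7*pi*s) ds.
h is even and cos(7*pi*s) is even, so the integrand is even and a_7 = 2 ∫_0^{1} h(s) cos(7*pi*s) ds.
Integrating by parts (boundary term plus one more integral), an antiderivative of (s) cos(7*pi*s) is s*sin(7*pi*s)/(7*pi) + cos(7*pi*s)/(49*pi**2); evaluating from 0 to 1: ∫_{0}^{1} (s) cos(7*pi*s) ds = (-1/(49*pi**2)) - (1/(49*pi**2)) = -2/(49*pi**2).
Hence a_7 = 2·(-2/(49*pi**2)) = -4/(49*pi**2).

-4/(49*pi**2)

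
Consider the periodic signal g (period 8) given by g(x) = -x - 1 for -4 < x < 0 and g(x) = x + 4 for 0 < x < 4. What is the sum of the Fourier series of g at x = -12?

11/2

x = -12 differs from x = -4 by -1 full period(s), and the series is 8-periodic.
At x = -4 the one-sided limits are g(-4^-) = 8 and g(-4^+) = 3.
By Dirichlet's theorem the series converges to their average, [(8) + (3)]/2 = 11/2.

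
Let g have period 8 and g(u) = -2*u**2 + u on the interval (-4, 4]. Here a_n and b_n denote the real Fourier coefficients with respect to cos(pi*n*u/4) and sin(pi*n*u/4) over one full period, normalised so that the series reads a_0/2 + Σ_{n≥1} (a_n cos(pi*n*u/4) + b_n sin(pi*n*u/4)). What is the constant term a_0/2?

a_0 = 1/4 ∫_{-4}^{4} g(u) du = 1/4 · (-256/3) = -64/3.
So the constant term a_0/2 = -32/3.

-32/3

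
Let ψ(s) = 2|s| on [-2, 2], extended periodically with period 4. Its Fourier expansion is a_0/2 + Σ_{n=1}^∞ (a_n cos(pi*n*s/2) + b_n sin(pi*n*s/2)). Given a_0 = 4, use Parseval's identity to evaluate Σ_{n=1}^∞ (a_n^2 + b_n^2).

8/3

Parseval: a_0^2/2 + Σ_{n≥1} (a_n^2+b_n^2) = 1/2 ∫_{-2}^{2} ψ(s)^2 ds = 32/3.
Subtract a_0^2/2 = 8: Σ (a_n^2+b_n^2) = 8/3.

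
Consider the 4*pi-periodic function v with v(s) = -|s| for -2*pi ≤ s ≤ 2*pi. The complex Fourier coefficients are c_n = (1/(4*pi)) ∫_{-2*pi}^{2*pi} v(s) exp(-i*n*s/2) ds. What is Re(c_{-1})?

Since v is real-valued, Re(c_{-1}) = (1/(4*pi)) ∫_{-2*pi}^{2*pi} v(s) cos(-s/2) ds = a_{1}/2.
v is even and cos(-s/2) is even, so the integrand is even: ∫_{-2*pi}^{2*pi} v(s) cos(-s/2) ds = 2∫_0^{2*pi} v(s) cos(-s/2) ds.
Integrating by parts (boundary term plus one more integral), an antiderivative of (-s) cos(-s/2) is -2*s*sin(s/2) - 4*cos(s/2); evaluating from 0 to 2*pi: ∫_{0}^{2*pi} (-s) cos(-s/2) ds = (4) - (-4) = 8.
So ∫_{-2*pi}^{2*pi} v(s) cos(-s/2) ds = 16.
Hence Re(c_{-1}) = (1/(4*pi))·(16) = 4/pi.

4/pi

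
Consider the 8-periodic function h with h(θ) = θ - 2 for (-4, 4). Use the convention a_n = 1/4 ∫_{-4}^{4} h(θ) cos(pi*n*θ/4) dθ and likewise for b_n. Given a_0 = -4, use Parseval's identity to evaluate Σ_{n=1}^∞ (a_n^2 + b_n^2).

Parseval: a_0^2/2 + Σ_{n≥1} (a_n^2+b_n^2) = 1/4 ∫_{-4}^{4} h(θ)^2 dθ = 56/3.
Subtract a_0^2/2 = 8: Σ (a_n^2+b_n^2) = 32/3.

32/3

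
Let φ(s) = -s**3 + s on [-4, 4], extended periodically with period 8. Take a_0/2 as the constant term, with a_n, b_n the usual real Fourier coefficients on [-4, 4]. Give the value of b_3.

-40/pi + 256/(9*pi**3)

b_3 = 1/4 ∫_{-4}^{4} φ(s) sin(3*pi*s/4) ds.
φ is odd and sin(3*pi*s/4) is odd, so the integrand is even and b_3 = 1/2 ∫_0^{4} φ(s) sin(3*pi*s/4) ds.
Integrating by parts three times (tabular method), an antiderivative of (-s**3 + s) sin(3*pi*s/4) is 4*s**3*cos(3*pi*s/4)/(3*pi) - 16*s**2*sin(3*pi*s/4)/(3*pi**2) - 128*s*cos(3*pi*s/4)/(9*pi**3) - 4*s*cos(3*pi*s/4)/(3*pi) + 16*sin(3*pi*s/4)/(9*pi**2) + 512*sin(3*pi*s/4)/(27*pi**4); evaluating from 0 to 4: ∫_{0}^{4} (-s**3 + s) sin(3*pi*s/4) ds = (-80/pi + 512/(9*pi**3)) - (0) = -80/pi + 512/(9*pi**3).
Hence b_3 = (1/2)·(-80/pi + 512/(9*pi**3)) = -40/pi + 256/(9*pi**3).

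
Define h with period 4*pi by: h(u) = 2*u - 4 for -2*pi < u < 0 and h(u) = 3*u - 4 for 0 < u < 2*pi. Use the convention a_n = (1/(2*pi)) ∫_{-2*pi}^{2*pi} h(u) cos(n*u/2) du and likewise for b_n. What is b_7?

b_7 = (1/(2*pi)) ∫_{-2*pi}^{2*pi} h(u) sin(7*u/2) du.
Split the integral at the breakpoints.
Integrating by parts (boundary term plus one more integral), an antiderivative of (2*u - 4) sin(7*u/2) is -4*u*cos(7*u/2)/7 + 8*sin(7*u/2)/49 + 8*cos(7*u/2)/7; evaluating from -2*pi to 0: ∫_{-2*pi}^{0} (2*u - 4) sin(7*u/2) du = (8/7) - (-8*pi/7 - 8/7) = 16/7 + 8*pi/7.
Integrating by parts (boundary term plus one more integral), an antiderivative of (3*u - 4) sin(7*u/2) is -6*u*cos(7*u/2)/7 + 12*sin(7*u/2)/49 + 8*cos(7*u/2)/7; evaluating from 0 to 2*pi: ∫_{0}^{2*pi} (3*u - 4) sin(7*u/2) du = (-8/7 + 12*pi/7) - (8/7) = -16/7 + 12*pi/7.
Summing the pieces and multiplying by (1/(2*pi)) gives b_7 = 10/7.

10/7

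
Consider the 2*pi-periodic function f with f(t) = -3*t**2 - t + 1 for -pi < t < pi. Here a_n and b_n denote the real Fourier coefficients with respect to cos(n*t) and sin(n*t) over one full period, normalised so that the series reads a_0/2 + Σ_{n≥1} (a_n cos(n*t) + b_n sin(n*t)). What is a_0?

a_0 = 1/pi ∫_{-pi}^{pi} f(t) dt = 1/pi · (2*pi*(1 - pi**2)) = 2 - 2*pi**2.

2 - 2*pi**2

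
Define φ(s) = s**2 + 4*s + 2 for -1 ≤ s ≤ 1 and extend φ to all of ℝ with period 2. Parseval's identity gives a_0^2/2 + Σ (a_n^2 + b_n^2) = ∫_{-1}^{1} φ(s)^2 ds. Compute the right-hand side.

326/15

∫_{-1}^{1} φ(s)^2 ds = 326/15.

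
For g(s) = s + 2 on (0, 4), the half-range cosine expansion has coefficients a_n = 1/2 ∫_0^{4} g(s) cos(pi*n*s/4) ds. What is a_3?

a_3 = 1/2 ∫_0^{4} (s + 2) cos(3*pi*s/4) ds.
Integrating by parts (boundary term plus one more integral), an antiderivative of (s + 2) cos(3*pi*s/4) is 4*s*sin(3*pi*s/4)/(3*pi) + 8*sin(3*pi*s/4)/(3*pi) + 16*cos(3*pi*s/4)/(9*pi**2); evaluating from 0 to 4: ∫_{0}^{4} (s + 2) cos(3*pi*s/4) ds = (-16/(9*pi**2)) - (16/(9*pi**2)) = -32/(9*pi**2).
Hence a_3 = (1/2)·(-32/(9*pi**2)) = -16/(9*pi**2).

-16/(9*pi**2)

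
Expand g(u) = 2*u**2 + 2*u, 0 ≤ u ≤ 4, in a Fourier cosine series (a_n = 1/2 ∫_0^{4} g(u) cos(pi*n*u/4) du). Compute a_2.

a_2 = 1/2 ∫_0^{4} (2*u**2 + 2*u) cos(pi*u/2) du.
Integrating by parts twice (tabular method), an antiderivative of (2*u**2 + 2*u) cos(pi*u/2) is 4*u**2*sin(pi*u/2)/pi + 4*u*sin(pi*u/2)/pi + 16*u*cos(pi*u/2)/pi**2 - 32*sin(pi*u/2)/pi**3 + 8*cos(pi*u/2)/pi**2; evaluating from 0 to 4: ∫_{0}^{4} (2*u**2 + 2*u) cos(pi*u/2) du = (72/pi**2) - (8/pi**2) = 64/pi**2.
Hence a_2 = (1/2)·(64/pi**2) = 32/pi**2.

32/pi**2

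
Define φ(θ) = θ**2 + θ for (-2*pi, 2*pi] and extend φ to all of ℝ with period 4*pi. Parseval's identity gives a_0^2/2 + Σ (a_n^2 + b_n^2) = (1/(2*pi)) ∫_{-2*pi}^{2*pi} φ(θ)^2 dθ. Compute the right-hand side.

8*pi**2*(5 + 12*pi**2)/15

(1/(2*pi)) ∫_{-2*pi}^{2*pi} φ(θ)^2 dθ = (1/(2*pi)) · (16*pi**3*(5 + 12*pi**2)/15) = 8*pi**2*(5 + 12*pi**2)/15.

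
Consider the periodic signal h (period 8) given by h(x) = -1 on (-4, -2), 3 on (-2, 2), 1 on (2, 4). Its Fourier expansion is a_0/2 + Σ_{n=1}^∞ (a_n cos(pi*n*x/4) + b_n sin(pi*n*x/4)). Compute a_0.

3

a_0 = 1/4 ∫_{-4}^{4} h(x) dx = 1/4 · (12) = 3.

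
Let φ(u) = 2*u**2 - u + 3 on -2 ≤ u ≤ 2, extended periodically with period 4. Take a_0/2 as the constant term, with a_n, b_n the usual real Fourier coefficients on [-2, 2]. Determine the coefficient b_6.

b_6 = 1/2 ∫_{-2}^{2} φ(u) sin(3*pi*u) du.
Integrating by parts twice (tabular method), an antiderivative of (2*u**2 - u + 3) sin(3*pi*u) is -2*u**2*cos(3*pi*u)/(3*pi) + 4*u*sin(3*pi*u)/(9*pi**2) + u*cos(3*pi*u)/(3*pi) - sin(3*pi*u)/(9*pi**2) - cos(3*pi*u)/pi + 4*cos(3*pi*u)/(27*pi**3); evaluating from -2 to 2: ∫_{-2}^{2} (2*u**2 - u + 3) sin(3*pi*u) du = (-3/pi + 4/(27*pi**3)) - ((4 - 117*pi**2)/(27*pi**3)) = 4/(3*pi).
Hence b_6 = (1/2)·(4/(3*pi)) = 2/(3*pi).

2/(3*pi)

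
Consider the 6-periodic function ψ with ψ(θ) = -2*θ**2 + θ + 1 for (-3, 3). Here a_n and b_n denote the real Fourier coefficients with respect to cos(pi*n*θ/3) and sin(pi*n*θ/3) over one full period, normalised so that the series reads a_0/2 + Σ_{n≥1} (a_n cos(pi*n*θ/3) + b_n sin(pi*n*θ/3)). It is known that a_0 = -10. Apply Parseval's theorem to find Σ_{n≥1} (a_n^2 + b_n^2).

Parseval: a_0^2/2 + Σ_{n≥1} (a_n^2+b_n^2) = 1/3 ∫_{-3}^{3} ψ(θ)^2 dθ = 568/5.
Subtract a_0^2/2 = 50: Σ (a_n^2+b_n^2) = 318/5.

318/5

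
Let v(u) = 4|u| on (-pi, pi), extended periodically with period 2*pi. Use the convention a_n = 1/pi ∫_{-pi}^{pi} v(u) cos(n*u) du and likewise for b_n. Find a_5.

-16/(25*pi)

a_5 = 1/pi ∫_{-pi}^{pi} v(u) cos(5*u) du.
v is even and cos(5*u) is even, so the integrand is even and a_5 = 2/pi ∫_0^{pi} v(u) cos(5*u) du.
Integrating by parts (boundary term plus one more integral), an antiderivative of (4*u) cos(5*u) is 4*u*sin(5*u)/5 + 4*cos(5*u)/25; evaluating from 0 to pi: ∫_{0}^{pi} (4*u) cos(5*u) du = (-4/25) - (4/25) = -8/25.
Hence a_5 = (2/pi)·(-8/25) = -16/(25*pi).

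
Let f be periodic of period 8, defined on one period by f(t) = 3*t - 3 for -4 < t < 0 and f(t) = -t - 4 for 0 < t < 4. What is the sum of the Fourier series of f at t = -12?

-23/2

t = -12 differs from t = 4 by -2 full period(s), and the series is 8-periodic.
At t = 4 the one-sided limits are f(4^-) = -8 and f(4^+) = -15.
By Dirichlet's theorem the series converges to their average, [(-8) + (-15)]/2 = -23/2.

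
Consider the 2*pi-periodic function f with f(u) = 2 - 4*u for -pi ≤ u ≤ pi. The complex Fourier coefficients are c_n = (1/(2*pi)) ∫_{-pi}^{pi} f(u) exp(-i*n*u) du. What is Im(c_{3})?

4/3

Since f is real-valued, Im(c_{3}) = -(1/(2*pi)) ∫_{-pi}^{pi} f(u) sin(3*u) du = -b_{3}/2.
Integrating by parts (boundary term plus one more integral), an antiderivative of (2 - 4*u) sin(3*u) is 4*u*cos(3*u)/3 - 4*sin(3*u)/9 - 2*cos(3*u)/3; evaluating from -pi to pi: ∫_{-pi}^{pi} (2 - 4*u) sin(3*u) du = (2/3 - 4*pi/3) - (2/3 + 4*pi/3) = -8*pi/3.
Hence Im(c_{3}) = (-1/(2*pi))·(-8*pi/3) = 4/3.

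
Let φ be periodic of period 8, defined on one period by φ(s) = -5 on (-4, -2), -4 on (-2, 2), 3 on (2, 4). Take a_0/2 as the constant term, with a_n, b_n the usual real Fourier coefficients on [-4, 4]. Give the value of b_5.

8/(5*pi)

b_5 = 1/4 ∫_{-4}^{4} φ(s) sin(5*pi*s/4) ds.
Split the integral at the breakpoints.
Directly, an antiderivative of (-5) sin(5*pi*s/4) is 4*cos(5*pi*s/4)/pi; evaluating from -4 to -2: ∫_{-4}^{-2} (-5) sin(5*pi*s/4) ds = (0) - (-4/pi) = 4/pi.
Directly, an antiderivative of (-4) sin(5*pi*s/4) is 16*cos(5*pi*s/4)/(5*pi); evaluating from -2 to 2: ∫_{-2}^{2} (-4) sin(5*pi*s/4) ds = (0) - (0) = 0.
Directly, an antiderivative of (3) sin(5*pi*s/4) is -12*cos(5*pi*s/4)/(5*pi); evaluating from 2 to 4: ∫_{2}^{4} (3) sin(5*pi*s/4) ds = (12/(5*pi)) - (0) = 12/(5*pi).
Summing the pieces and multiplying by (1/4) gives b_5 = 8/(5*pi).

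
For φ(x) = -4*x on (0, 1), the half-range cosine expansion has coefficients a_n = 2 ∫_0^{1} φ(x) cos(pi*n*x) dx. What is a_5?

16/(25*pi**2)

a_5 = 2 ∫_0^{1} (-4*x) cos(5*pi*x) dx.
Integrating by parts (boundary term plus one more integral), an antiderivative of (-4*x) cos(5*pi*x) is -4*x*sin(5*pi*x)/(5*pi) - 4*cos(5*pi*x)/(25*pi**2); evaluating from 0 to 1: ∫_{0}^{1} (-4*x) cos(5*pi*x) dx = (4/(25*pi**2)) - (-4/(25*pi**2)) = 8/(25*pi**2).
Hence a_5 = 2·(8/(25*pi**2)) = 16/(25*pi**2).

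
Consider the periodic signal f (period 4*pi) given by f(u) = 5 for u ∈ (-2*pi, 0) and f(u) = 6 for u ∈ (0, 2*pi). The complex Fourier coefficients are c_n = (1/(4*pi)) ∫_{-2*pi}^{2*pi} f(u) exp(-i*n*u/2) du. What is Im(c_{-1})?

Since f is real-valued, Im(c_{-1}) = -(1/(4*pi)) ∫_{-2*pi}^{2*pi} f(u) sin(-u/2) du = b_{1}/2.
Split the integral at the breakpoints.
Directly, an antiderivative of (5) sin(-u/2) is 10*cos(u/2); evaluating from -2*pi to 0: ∫_{-2*pi}^{0} (5) sin(-u/2) du = (10) - (-10) = 20.
Directly, an antiderivative of (6) sin(-u/2) is 12*cos(u/2); evaluating from 0 to 2*pi: ∫_{0}^{2*pi} (6) sin(-u/2) du = (-12) - (12) = -24.
So ∫_{-2*pi}^{2*pi} f(u) sin(-u/2) du = -4.
Hence Im(c_{-1}) = (-1/(4*pi))·(-4) = 1/pi.

1/pi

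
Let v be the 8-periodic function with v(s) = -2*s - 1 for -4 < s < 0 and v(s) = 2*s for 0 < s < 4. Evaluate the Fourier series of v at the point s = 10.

4

s = 10 differs from s = 2 by 1 full period(s), and the series is 8-periodic.
v is continuous at s = 2 with value 4, so the series converges to 4 there.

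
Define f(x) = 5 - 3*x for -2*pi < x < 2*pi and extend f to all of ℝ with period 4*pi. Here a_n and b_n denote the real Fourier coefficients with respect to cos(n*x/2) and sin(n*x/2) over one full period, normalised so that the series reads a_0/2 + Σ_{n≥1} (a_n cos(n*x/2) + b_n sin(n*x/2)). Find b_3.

-4

b_3 = (1/(2*pi)) ∫_{-2*pi}^{2*pi} f(x) sin(3*x/2) dx.
Integrating by parts (boundary term plus one more integral), an antiderivative of (5 - 3*x) sin(3*x/2) is 2*x*cos(3*x/2) - 4*sin(3*x/2)/3 - 10*cos(3*x/2)/3; evaluating from -2*pi to 2*pi: ∫_{-2*pi}^{2*pi} (5 - 3*x) sin(3*x/2) dx = (10/3 - 4*pi) - (10/3 + 4*pi) = -8*pi.
Hence b_3 = (1/(2*pi))·(-8*pi) = -4.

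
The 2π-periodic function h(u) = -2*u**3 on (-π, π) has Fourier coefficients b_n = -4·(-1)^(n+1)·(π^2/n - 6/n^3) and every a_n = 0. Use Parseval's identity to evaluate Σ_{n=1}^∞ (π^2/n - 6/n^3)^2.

Parseval: Σ b_n^2 = (1/π) ∫_{-π}^{π} h(u)^2 du = 8*pi**6/7.
b_n^2 = 16·(π^2/n - 6/n^3)^2, so the sum equals (8*pi**6/7)/16 = pi**6/14.

pi**6/14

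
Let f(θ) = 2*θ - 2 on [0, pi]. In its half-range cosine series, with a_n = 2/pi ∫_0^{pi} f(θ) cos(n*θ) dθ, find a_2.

a_2 = 2/pi ∫_0^{pi} (2*θ - 2) cos(2*θ) dθ.
Integrating by parts (boundary term plus one more integral), an antiderivative of (2*θ - 2) cos(2*θ) is θ*sin(2*θ) - sin(2*θ) + cos(2*θ)/2; evaluating from 0 to pi: ∫_{0}^{pi} (2*θ - 2) cos(2*θ) dθ = (1/2) - (1/2) = 0.
Hence a_2 = (2/pi)·(0) = 0.

0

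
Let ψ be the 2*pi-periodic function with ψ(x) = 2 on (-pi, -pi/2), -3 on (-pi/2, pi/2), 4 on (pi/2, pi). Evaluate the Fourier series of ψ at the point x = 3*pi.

3

x = 3*pi differs from x = pi by 1 full period(s), and the series is 2*pi-periodic.
At x = pi the one-sided limits are ψ(pi^-) = 4 and ψ(pi^+) = 2.
By Dirichlet's theorem the series converges to their average, [(4) + (2)]/2 = 3.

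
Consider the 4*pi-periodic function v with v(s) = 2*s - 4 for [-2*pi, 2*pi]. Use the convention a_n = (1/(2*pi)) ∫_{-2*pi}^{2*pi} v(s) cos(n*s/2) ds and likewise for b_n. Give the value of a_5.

a_5 = (1/(2*pi)) ∫_{-2*pi}^{2*pi} v(s) cos(5*s/2) ds.
Integrating by parts (boundary term plus one more integral), an antiderivative of (2*s - 4) cos(5*s/2) is 4*s*sin(5*s/2)/5 - 8*sin(5*s/2)/5 + 8*cos(5*s/2)/25; evaluating from -2*pi to 2*pi: ∫_{-2*pi}^{2*pi} (2*s - 4) cos(5*s/2) ds = (-8/25) - (-8/25) = 0.
Hence a_5 = (1/(2*pi))·(0) = 0.

0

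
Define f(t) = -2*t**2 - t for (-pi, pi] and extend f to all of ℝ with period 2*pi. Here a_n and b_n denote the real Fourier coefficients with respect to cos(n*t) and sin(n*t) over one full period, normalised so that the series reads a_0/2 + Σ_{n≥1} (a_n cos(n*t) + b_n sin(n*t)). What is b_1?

b_1 = 1/pi ∫_{-pi}^{pi} f(t) sin(t) dt.
Integrating by parts twice (tabular method), an antiderivative of (-2*t**2 - t) sin(t) is 2*t**2*cos(t) - 4*t*sin(t) + t*cos(t) - sin(t) - 4*cos(t); evaluating from -pi to pi: ∫_{-pi}^{pi} (-2*t**2 - t) sin(t) dt = (-2*pi**2 - pi + 4) - (-2*pi**2 + pi + 4) = -2*pi.
Hence b_1 = (1/pi)·(-2*pi) = -2.

-2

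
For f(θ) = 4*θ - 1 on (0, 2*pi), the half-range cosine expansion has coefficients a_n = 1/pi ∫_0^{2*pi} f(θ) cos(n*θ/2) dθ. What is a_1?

-32/pi

a_1 = 1/pi ∫_0^{2*pi} (4*θ - 1) cos(θ/2) dθ.
Integrating by parts (boundary term plus one more integral), an antiderivative of (4*θ - 1) cos(θ/2) is 8*θ*sin(θ/2) - 2*sin(θ/2) + 16*cos(θ/2); evaluating from 0 to 2*pi: ∫_{0}^{2*pi} (4*θ - 1) cos(θ/2) dθ = (-16) - (16) = -32.
Hence a_1 = (1/pi)·(-32) = -32/pi.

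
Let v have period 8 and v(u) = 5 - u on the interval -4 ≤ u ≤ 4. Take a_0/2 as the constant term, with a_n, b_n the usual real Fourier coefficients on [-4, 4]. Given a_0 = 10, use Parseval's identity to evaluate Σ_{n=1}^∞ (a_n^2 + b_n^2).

32/3

Parseval: a_0^2/2 + Σ_{n≥1} (a_n^2+b_n^2) = 1/4 ∫_{-4}^{4} v(u)^2 du = 182/3.
Subtract a_0^2/2 = 50: Σ (a_n^2+b_n^2) = 32/3.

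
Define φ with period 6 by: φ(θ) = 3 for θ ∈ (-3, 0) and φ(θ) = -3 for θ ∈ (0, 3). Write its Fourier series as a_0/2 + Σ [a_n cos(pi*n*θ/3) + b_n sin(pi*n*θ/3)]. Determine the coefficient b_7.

b_7 = 1/3 ∫_{-3}^{3} φ(θ) sin(7*pi*θ/3) dθ.
φ is odd and sin(7*pi*θ/3) is odd, so the integrand is even and b_7 = 2/3 ∫_0^{3} φ(θ) sin(7*pi*θ/3) dθ.
Directly, an antiderivative of (-3) sin(7*pi*θ/3) is 9*cos(7*pi*θ/3)/(7*pi); evaluating from 0 to 3: ∫_{0}^{3} (-3) sin(7*pi*θ/3) dθ = (-9/(7*pi)) - (9/(7*pi)) = -18/(7*pi).
Hence b_7 = (2/3)·(-18/(7*pi)) = -12/(7*pi).

-12/(7*pi)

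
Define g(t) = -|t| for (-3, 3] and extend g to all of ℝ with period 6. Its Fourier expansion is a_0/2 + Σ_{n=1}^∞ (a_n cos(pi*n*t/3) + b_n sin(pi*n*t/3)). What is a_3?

a_3 = 1/3 ∫_{-3}^{3} g(t) cos(pi*t) dt.
g is even and cos(pi*t) is even, so the integrand is even and a_3 = 2/3 ∫_0^{3} g(t) cos(pi*t) dt.
Integrating by parts (boundary term plus one more integral), an antiderivative of (-t) cos(pi*t) is -t*sin(pi*t)/pi - cos(pi*t)/pi**2; evaluating from 0 to 3: ∫_{0}^{3} (-t) cos(pi*t) dt = (pi**(-2)) - (-1/pi**2) = 2/pi**2.
Hence a_3 = (2/3)·(2/pi**2) = 4/(3*pi**2).

4/(3*pi**2)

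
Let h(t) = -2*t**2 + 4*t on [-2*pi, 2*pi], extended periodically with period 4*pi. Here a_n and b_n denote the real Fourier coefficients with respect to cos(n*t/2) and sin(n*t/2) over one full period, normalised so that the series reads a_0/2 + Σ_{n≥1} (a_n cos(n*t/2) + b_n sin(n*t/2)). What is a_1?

a_1 = (1/(2*pi)) ∫_{-2*pi}^{2*pi} h(t) cos(t/2) dt.
Integrating by parts twice (tabular method), an antiderivative of (-2*t**2 + 4*t) cos(t/2) is -4*t**2*sin(t/2) + 8*t*sin(t/2) - 16*t*cos(t/2) + 32*sin(t/2) + 16*cos(t/2); evaluating from -2*pi to 2*pi: ∫_{-2*pi}^{2*pi} (-2*t**2 + 4*t) cos(t/2) dt = (-16 + 32*pi) - (-32*pi - 16) = 64*pi.
Hence a_1 = (1/(2*pi))·(64*pi) = 32.

32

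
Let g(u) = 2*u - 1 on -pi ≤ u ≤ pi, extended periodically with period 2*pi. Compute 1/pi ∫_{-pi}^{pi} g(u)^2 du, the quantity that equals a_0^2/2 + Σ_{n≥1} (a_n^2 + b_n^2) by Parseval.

1/pi ∫_{-pi}^{pi} g(u)^2 du = 1/pi · (2*pi + 8*pi**3/3) = 2 + 8*pi**2/3.

2 + 8*pi**2/3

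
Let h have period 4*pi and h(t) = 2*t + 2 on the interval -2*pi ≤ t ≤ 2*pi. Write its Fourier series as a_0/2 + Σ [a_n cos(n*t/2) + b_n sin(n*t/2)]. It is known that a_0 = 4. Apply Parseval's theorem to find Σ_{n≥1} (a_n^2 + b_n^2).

32*pi**2/3

Parseval: a_0^2/2 + Σ_{n≥1} (a_n^2+b_n^2) = (1/(2*pi)) ∫_{-2*pi}^{2*pi} h(t)^2 dt = 8 + 32*pi**2/3.
Subtract a_0^2/2 = 8: Σ (a_n^2+b_n^2) = 32*pi**2/3.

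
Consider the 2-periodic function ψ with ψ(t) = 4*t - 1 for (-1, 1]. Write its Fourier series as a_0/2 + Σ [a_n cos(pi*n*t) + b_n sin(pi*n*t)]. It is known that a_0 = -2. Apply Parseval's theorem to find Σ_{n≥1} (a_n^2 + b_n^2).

Parseval: a_0^2/2 + Σ_{n≥1} (a_n^2+b_n^2) = ∫_{-1}^{1} ψ(t)^2 dt = 38/3.
Subtract a_0^2/2 = 2: Σ (a_n^2+b_n^2) = 32/3.

32/3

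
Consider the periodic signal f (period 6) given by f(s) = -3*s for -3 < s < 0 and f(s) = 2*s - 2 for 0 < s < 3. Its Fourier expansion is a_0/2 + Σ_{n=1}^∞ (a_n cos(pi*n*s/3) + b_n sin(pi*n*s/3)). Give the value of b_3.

b_3 = 1/3 ∫_{-3}^{3} f(s) sin(pi*s) ds.
Split the integral at the breakpoints.
Integrating by parts (boundary term plus one more integral), an antiderivative of (-3*s) sin(pi*s) is 3*s*cos(pi*s)/pi - 3*sin(pi*s)/pi**2; evaluating from -3 to 0: ∫_{-3}^{0} (-3*s) sin(pi*s) ds = (0) - (9/pi) = -9/pi.
Integrating by parts (boundary term plus one more integral), an antiderivative of (2*s - 2) sin(pi*s) is -2*s*cos(pi*s)/pi + 2*sin(pi*s)/pi**2 + 2*cos(pi*s)/pi; evaluating from 0 to 3: ∫_{0}^{3} (2*s - 2) sin(pi*s) ds = (4/pi) - (2/pi) = 2/pi.
Summing the pieces and multiplying by (1/3) gives b_3 = -7/(3*pi).

-7/(3*pi)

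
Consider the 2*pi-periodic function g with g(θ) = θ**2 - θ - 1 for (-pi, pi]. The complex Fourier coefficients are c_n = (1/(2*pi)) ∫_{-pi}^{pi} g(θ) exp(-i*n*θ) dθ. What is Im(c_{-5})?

Since g is real-valued, Im(c_{-5}) = -(1/(2*pi)) ∫_{-pi}^{pi} g(θ) sin(-5*θ) dθ = b_{5}/2.
Integrating by parts twice (tabular method), an antiderivative of (θ**2 - θ - 1) sin(-5*θ) is θ**2*cos(5*θ)/5 - 2*θ*sin(5*θ)/25 - θ*cos(5*θ)/5 + sin(5*θ)/25 - 27*cos(5*θ)/125; evaluating from -pi to pi: ∫_{-pi}^{pi} (θ**2 - θ - 1) sin(-5*θ) dθ = (-pi**2/5 + 27/125 + pi/5) - (-pi**2/5 - pi/5 + 27/125) = 2*pi/5.
Hence Im(c_{-5}) = (-1/(2*pi))·(2*pi/5) = -1/5.

-1/5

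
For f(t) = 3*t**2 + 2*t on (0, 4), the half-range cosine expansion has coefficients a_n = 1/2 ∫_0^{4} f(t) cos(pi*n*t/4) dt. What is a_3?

-224/(9*pi**2)

a_3 = 1/2 ∫_0^{4} (3*t**2 + 2*t) cos(3*pi*t/4) dt.
Integrating by parts twice (tabular method), an antiderivative of (3*t**2 + 2*t) cos(3*pi*t/4) is 4*t**2*sin(3*pi*t/4)/pi + 8*t*sin(3*pi*t/4)/(3*pi) + 32*t*cos(3*pi*t/4)/(3*pi**2) - 128*sin(3*pi*t/4)/(9*pi**3) + 32*cos(3*pi*t/4)/(9*pi**2); evaluating from 0 to 4: ∫_{0}^{4} (3*t**2 + 2*t) cos(3*pi*t/4) dt = (-416/(9*pi**2)) - (32/(9*pi**2)) = -448/(9*pi**2).
Hence a_3 = (1/2)·(-448/(9*pi**2)) = -224/(9*pi**2).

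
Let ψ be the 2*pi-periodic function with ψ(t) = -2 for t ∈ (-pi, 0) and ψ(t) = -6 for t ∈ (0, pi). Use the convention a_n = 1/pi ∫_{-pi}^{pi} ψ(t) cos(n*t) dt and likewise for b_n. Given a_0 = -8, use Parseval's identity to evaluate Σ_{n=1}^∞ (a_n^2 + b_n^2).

8

Parseval: a_0^2/2 + Σ_{n≥1} (a_n^2+b_n^2) = 1/pi ∫_{-pi}^{pi} ψ(t)^2 dt = 40.
Subtract a_0^2/2 = 32: Σ (a_n^2+b_n^2) = 8.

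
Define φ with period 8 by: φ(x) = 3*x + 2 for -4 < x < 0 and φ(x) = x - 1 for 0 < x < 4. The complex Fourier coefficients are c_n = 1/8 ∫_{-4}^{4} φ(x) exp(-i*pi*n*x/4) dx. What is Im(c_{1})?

-5/pi

Since φ is real-valued, Im(c_{1}) = -1/8 ∫_{-4}^{4} φ(x) sin(pi*x/4) dx = -b_{1}/2.
Split the integral at the breakpoints.
Integrating by parts (boundary term plus one more integral), an antiderivative of (3*x + 2) sin(pi*x/4) is -12*x*cos(pi*x/4)/pi + 48*sin(pi*x/4)/pi**2 - 8*cos(pi*x/4)/pi; evaluating from -4 to 0: ∫_{-4}^{0} (3*x + 2) sin(pi*x/4) dx = (-8/pi) - (-40/pi) = 32/pi.
Integrating by parts (boundary term plus one more integral), an antiderivative of (x - 1) sin(pi*x/4) is -4*x*cos(pi*x/4)/pi + 16*sin(pi*x/4)/pi**2 + 4*cos(pi*x/4)/pi; evaluating from 0 to 4: ∫_{0}^{4} (x - 1) sin(pi*x/4) dx = (12/pi) - (4/pi) = 8/pi.
So ∫_{-4}^{4} φ(x) sin(pi*x/4) dx = 40/pi.
Hence Im(c_{1}) = (-1/8)·(40/pi) = -5/pi.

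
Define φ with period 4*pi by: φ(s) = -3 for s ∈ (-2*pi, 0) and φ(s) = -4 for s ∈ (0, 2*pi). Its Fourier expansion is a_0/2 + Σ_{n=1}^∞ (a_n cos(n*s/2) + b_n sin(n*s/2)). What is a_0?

a_0 = (1/(2*pi)) ∫_{-2*pi}^{2*pi} φ(s) ds = (1/(2*pi)) · (-14*pi) = -7.

-7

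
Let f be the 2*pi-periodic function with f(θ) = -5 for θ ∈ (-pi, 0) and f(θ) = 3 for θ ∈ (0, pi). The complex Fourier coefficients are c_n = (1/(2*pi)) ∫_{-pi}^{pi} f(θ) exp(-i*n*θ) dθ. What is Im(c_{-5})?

8/(5*pi)

Since f is real-valued, Im(c_{-5}) = -(1/(2*pi)) ∫_{-pi}^{pi} f(θ) sin(-5*θ) dθ = b_{5}/2.
Split the integral at the breakpoints.
Directly, an antiderivative of (-5) sin(-5*θ) is -cos(5*θ); evaluating from -pi to 0: ∫_{-pi}^{0} (-5) sin(-5*θ) dθ = (-1) - (1) = -2.
Directly, an antiderivative of (3) sin(-5*θ) is 3*cos(5*θ)/5; evaluating from 0 to pi: ∫_{0}^{pi} (3) sin(-5*θ) dθ = (-3/5) - (3/5) = -6/5.
So ∫_{-pi}^{pi} f(θ) sin(-5*θ) dθ = -16/5.
Hence Im(c_{-5}) = (-1/(2*pi))·(-16/5) = 8/(5*pi).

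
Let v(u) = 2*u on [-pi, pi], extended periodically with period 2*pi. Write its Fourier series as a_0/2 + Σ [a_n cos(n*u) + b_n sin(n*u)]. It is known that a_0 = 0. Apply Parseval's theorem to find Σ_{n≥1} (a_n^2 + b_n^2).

8*pi**2/3

Parseval: a_0^2/2 + Σ_{n≥1} (a_n^2+b_n^2) = 1/pi ∫_{-pi}^{pi} v(u)^2 du = 8*pi**2/3.
Subtract a_0^2/2 = 0: Σ (a_n^2+b_n^2) = 8*pi**2/3.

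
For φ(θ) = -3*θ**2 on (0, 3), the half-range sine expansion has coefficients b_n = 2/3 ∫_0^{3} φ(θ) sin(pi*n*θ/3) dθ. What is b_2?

b_2 = 2/3 ∫_0^{3} (-3*θ**2) sin(2*pi*θ/3) dθ.
Integrating by parts twice (tabular method), an antiderivative of (-3*θ**2) sin(2*pi*θ/3) is 9*θ**2*cos(2*pi*θ/3)/(2*pi) - 27*θ*sin(2*pi*θ/3)/(2*pi**2) - 81*cos(2*pi*θ/3)/(4*pi**3); evaluating from 0 to 3: ∫_{0}^{3} (-3*θ**2) sin(2*pi*θ/3) dθ = (81*(-1 + 2*pi**2)/(4*pi**3)) - (-81/(4*pi**3)) = 81/(2*pi).
Hence b_2 = (2/3)·(81/(2*pi)) = 27/pi.

27/pi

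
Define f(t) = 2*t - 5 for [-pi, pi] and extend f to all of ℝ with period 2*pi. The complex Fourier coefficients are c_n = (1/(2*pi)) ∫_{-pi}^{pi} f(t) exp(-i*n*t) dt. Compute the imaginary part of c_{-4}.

-1/2

Since f is real-valued, Im(c_{-4}) = -(1/(2*pi)) ∫_{-pi}^{pi} f(t) sin(-4*t) dt = b_{4}/2.
Integrating by parts (boundary term plus one more integral), an antiderivative of (2*t - 5) sin(-4*t) is t*cos(4*t)/2 - sin(4*t)/8 - 5*cos(4*t)/4; evaluating from -pi to pi: ∫_{-pi}^{pi} (2*t - 5) sin(-4*t) dt = (-5/4 + pi/2) - (-pi/2 - 5/4) = pi.
Hence Im(c_{-4}) = (-1/(2*pi))·(pi) = -1/2.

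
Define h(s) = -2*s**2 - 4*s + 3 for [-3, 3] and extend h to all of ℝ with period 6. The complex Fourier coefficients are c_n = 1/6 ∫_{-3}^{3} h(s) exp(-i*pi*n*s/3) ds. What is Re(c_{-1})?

36/pi**2

Since h is real-valued, Re(c_{-1}) = 1/6 ∫_{-3}^{3} h(s) cos(-pi*s/3) ds = a_{1}/2.
Integrating by parts twice (tabular method), an antiderivative of (-2*s**2 - 4*s + 3) cos(-pi*s/3) is -6*s**2*sin(pi*s/3)/pi - 12*s*sin(pi*s/3)/pi - 36*s*cos(pi*s/3)/pi**2 + 9*sin(pi*s/3)/pi + 108*sin(pi*s/3)/pi**3 - 36*cos(pi*s/3)/pi**2; evaluating from -3 to 3: ∫_{-3}^{3} (-2*s**2 - 4*s + 3) cos(-pi*s/3) ds = (144/pi**2) - (-72/pi**2) = 216/pi**2.
Hence Re(c_{-1}) = (1/6)·(216/pi**2) = 36/pi**2.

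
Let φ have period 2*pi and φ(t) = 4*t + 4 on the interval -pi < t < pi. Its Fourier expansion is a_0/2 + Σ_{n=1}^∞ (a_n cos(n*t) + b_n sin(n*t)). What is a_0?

a_0 = 1/pi ∫_{-pi}^{pi} φ(t) dt = 1/pi · (8*pi) = 8.

8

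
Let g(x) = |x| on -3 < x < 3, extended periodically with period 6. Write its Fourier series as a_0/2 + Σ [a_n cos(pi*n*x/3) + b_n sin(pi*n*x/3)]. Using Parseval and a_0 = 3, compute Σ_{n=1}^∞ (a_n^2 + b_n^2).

3/2

Parseval: a_0^2/2 + Σ_{n≥1} (a_n^2+b_n^2) = 1/3 ∫_{-3}^{3} g(x)^2 dx = 6.
Subtract a_0^2/2 = 9/2: Σ (a_n^2+b_n^2) = 3/2.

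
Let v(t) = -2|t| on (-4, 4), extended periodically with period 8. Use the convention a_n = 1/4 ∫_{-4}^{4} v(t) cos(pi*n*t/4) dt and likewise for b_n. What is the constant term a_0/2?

a_0 = 1/4 ∫_{-4}^{4} v(t) dt = 1/4 · (-32) = -8.
So the constant term a_0/2 = -4.

-4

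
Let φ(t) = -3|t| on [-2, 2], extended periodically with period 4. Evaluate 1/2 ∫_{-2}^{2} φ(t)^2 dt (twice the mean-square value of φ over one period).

1/2 ∫_{-2}^{2} φ(t)^2 dt = 1/2 · (48) = 24.

24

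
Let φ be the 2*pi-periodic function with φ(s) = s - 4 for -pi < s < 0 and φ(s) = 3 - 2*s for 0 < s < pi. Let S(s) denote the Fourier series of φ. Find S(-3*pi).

-3*pi/2 - 1/2

s = -3*pi differs from s = -pi by -1 full period(s), and the series is 2*pi-periodic.
At s = -pi the one-sided limits are φ(-pi^-) = 3 - 2*pi and φ(-pi^+) = -4 - pi.
By Dirichlet's theorem the series converges to their average, [(3 - 2*pi) + (-4 - pi)]/2 = -3*pi/2 - 1/2.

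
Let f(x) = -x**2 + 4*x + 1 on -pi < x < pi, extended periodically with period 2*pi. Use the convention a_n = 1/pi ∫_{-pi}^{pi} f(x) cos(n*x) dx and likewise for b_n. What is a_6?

a_6 = 1/pi ∫_{-pi}^{pi} f(x) cos(6*x) dx.
Integrating by parts twice (tabular method), an antiderivative of (-x**2 + 4*x + 1) cos(6*x) is -x**2*sin(6*x)/6 + 2*x*sin(6*x)/3 - x*cos(6*x)/18 + 19*sin(6*x)/108 + cos(6*x)/9; evaluating from -pi to pi: ∫_{-pi}^{pi} (-x**2 + 4*x + 1) cos(6*x) dx = (1/9 - pi/18) - (1/9 + pi/18) = -pi/9.
Hence a_6 = (1/pi)·(-pi/9) = -1/9.

-1/9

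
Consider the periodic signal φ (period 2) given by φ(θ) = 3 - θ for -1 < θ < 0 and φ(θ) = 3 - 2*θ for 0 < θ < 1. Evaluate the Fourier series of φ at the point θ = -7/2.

2

θ = -7/2 differs from θ = 1/2 by -2 full period(s), and the series is 2-periodic.
φ is continuous at θ = 1/2 with value 2, so the series converges to 2 there.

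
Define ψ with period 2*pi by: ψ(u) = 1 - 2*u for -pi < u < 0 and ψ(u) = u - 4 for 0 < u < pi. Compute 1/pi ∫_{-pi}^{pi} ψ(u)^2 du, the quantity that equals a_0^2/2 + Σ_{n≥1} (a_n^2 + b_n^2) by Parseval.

1/pi ∫_{-pi}^{pi} ψ(u)^2 du = 1/pi · (pi*(-6*pi + 5*pi**2 + 51)/3) = -2*pi + 5*pi**2/3 + 17.

-2*pi + 5*pi**2/3 + 17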